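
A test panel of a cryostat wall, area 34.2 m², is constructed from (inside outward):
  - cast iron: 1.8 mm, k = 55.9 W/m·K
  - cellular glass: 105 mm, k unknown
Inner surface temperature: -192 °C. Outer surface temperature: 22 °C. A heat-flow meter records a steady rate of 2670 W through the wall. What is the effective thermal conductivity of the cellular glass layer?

Series thermal resistances:
R_cast iron = L/(kA) = 0.0018/(55.9×34.2) = 9.415×10^-7 K/W
Sum of known resistances R_other = 9.415×10^-7 K/W
Total R = ΔT/Q = 214/2670 = 0.08015 K/W
R_cellular glass = R_total − R_other = 0.08015 K/W
k = L/(R·A) = 0.105/(0.08015×34.2)

k ≈ 0.0383 W/(m·K)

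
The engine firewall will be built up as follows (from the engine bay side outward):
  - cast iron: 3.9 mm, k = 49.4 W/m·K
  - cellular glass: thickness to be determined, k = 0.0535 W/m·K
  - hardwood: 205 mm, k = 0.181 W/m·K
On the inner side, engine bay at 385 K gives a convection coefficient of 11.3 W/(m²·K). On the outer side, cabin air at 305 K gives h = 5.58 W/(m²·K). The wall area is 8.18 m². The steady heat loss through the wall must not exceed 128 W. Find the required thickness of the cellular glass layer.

L ≈ 199 mm

Thermal resistances in series:
R_inner film = 1/(h_i·A) = 1/(11.3×8.18) = 0.01082 K/W
R_cast iron = L/(kA) = 0.0039/(49.4×8.18) = 9.651×10^-6 K/W
R_hardwood = L/(kA) = 0.205/(0.181×8.18) = 0.1385 K/W
R_outer film = 1/(h_o·A) = 1/(5.58×8.18) = 0.02191 K/W
Sum of the known resistances R_other = 0.1712 K/W
Required total resistance R_tot = ΔT/Q_allow = 80/128 = 0.625 K/W
R_cellular glass = R_tot − R_other = 0.4538 K/W
L = R·k·A = 0.4538×0.0535×8.18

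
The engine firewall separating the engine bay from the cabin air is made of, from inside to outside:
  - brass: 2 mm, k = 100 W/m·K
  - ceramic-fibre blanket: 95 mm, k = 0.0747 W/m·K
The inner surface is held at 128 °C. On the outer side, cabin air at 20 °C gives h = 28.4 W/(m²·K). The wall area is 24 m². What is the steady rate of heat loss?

Treating each layer as a thermal resistance in series:
R_brass = L/(kA) = 0.002/(100×24) = 8.333×10^-7 K/W
R_ceramic-fibre blanket = L/(kA) = 0.095/(0.0747×24) = 0.05299 K/W
R_outer film = 1/(h_o·A) = 1/(28.4×24) = 0.001467 K/W
R_total = 0.05446 K/W
Q = ΔT / R_total = 108 / 0.05446

Q ≈ 1980 W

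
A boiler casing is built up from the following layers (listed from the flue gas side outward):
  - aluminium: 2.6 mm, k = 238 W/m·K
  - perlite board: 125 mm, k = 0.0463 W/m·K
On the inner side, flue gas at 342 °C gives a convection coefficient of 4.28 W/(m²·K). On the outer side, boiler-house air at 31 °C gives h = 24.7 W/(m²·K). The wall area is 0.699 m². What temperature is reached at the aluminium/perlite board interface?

Thermal resistances in series:
R_inner film = 1/(h_i·A) = 1/(4.28×0.699) = 0.3343 K/W
R_aluminium = L/(kA) = 0.0026/(238×0.699) = 1.563×10^-5 K/W
R_perlite board = L/(kA) = 0.125/(0.0463×0.699) = 3.862 K/W
R_outer film = 1/(h_o·A) = 1/(24.7×0.699) = 0.05792 K/W
R_total = 4.255 K/W;  Q = ΔT/R_total = 311/4.255 = 73.1 W
T_interface = T_inner − Q·ΣR(inner→interface) = 342 − 73.1×0.3343

T ≈ 318 °C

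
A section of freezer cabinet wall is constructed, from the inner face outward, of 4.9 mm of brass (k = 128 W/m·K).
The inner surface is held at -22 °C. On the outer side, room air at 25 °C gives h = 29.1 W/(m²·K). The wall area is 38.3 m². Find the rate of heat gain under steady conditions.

Using the resistance-network approach (series):
R_brass = L/(kA) = 0.0049/(128×38.3) = 9.995×10^-7 K/W
R_outer film = 1/(h_o·A) = 1/(29.1×38.3) = 8.972×10^-4 K/W
R_total = 8.982×10^-4 K/W
Q = ΔT / R_total = 47 / 8.982×10^-4

Q ≈ 52300 W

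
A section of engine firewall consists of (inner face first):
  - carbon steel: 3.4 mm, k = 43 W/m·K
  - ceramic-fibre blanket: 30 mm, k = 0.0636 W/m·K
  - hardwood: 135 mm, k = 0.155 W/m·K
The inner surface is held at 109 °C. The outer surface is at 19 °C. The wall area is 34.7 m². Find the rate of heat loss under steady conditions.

Model the wall as resistances in series:
R_carbon steel = L/(kA) = 0.0034/(43×34.7) = 2.279×10^-6 K/W
R_ceramic-fibre blanket = L/(kA) = 0.03/(0.0636×34.7) = 0.01359 K/W
R_hardwood = L/(kA) = 0.135/(0.155×34.7) = 0.0251 K/W
R_total = 0.0387 K/W
Q = ΔT / R_total = 90 / 0.0387

Q ≈ 2330 W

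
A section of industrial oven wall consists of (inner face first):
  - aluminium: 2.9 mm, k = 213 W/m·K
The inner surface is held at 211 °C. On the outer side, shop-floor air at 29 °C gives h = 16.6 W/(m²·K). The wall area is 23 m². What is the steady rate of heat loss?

Thermal resistances in series:
R_aluminium = L/(kA) = 0.0029/(213×23) = 5.92×10^-7 K/W
R_outer film = 1/(h_o·A) = 1/(16.6×23) = 0.002619 K/W
R_total = 0.00262 K/W
Q = ΔT / R_total = 182 / 0.00262

Q ≈ 69500 W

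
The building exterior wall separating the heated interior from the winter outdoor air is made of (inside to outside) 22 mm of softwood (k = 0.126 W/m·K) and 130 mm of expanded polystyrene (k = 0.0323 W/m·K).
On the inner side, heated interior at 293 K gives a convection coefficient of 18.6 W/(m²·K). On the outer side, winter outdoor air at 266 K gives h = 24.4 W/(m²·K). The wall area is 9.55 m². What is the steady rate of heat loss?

Treating each layer as a thermal resistance in series:
R_inner film = 1/(h_i·A) = 1/(18.6×9.55) = 0.00563 K/W
R_softwood = L/(kA) = 0.022/(0.126×9.55) = 0.01828 K/W
R_expanded polystyrene = L/(kA) = 0.13/(0.0323×9.55) = 0.4214 K/W
R_outer film = 1/(h_o·A) = 1/(24.4×9.55) = 0.004291 K/W
R_total = 0.4496 K/W
Q = ΔT / R_total = 27 / 0.4496

Q ≈ 60 W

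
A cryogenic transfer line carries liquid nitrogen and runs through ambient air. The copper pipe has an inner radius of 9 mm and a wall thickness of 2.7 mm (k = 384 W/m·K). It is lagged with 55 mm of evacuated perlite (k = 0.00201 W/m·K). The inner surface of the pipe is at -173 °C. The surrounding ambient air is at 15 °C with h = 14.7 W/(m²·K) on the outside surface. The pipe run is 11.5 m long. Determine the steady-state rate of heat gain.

Q ≈ 15.7 W

Radial resistances (cylindrical: R_cond = ln(r_o/r_i)/(2πkL), R_conv = 1/(h·2πrL)):
R_copper pipe wall = ln(11.7/9)/(2π×384×11.5) = 9.456×10^-6 K/W
R_evacuated perlite = ln(66.7/11.7)/(2π×0.00201×11.5) = 11.98 K/W
R_outer film = 1/(h_o·2πr_oL) = 1/(14.7×2π×0.0667×11.5) = 0.01411 K/W
R_total = 12 K/W
Q = ΔT/R_total = 188/12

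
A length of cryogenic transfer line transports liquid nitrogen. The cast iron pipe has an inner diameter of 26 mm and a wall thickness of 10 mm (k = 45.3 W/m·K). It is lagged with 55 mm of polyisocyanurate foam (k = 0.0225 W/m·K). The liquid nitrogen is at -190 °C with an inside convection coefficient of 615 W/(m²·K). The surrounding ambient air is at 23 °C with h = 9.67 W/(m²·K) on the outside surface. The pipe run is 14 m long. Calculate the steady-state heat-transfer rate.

Q ≈ 336 W

Treating each annulus and film as a series resistance:
R_inner film = 1/(h_i·2πr₁L) = 1/(615×2π×0.013×14) = 0.001422 K/W
R_cast iron pipe wall = ln(23/13)/(2π×45.3×14) = 1.432×10^-4 K/W
R_polyisocyanurate foam = ln(78/23)/(2π×0.0225×14) = 0.617 K/W
R_outer film = 1/(h_o·2πr_oL) = 1/(9.67×2π×0.078×14) = 0.01507 K/W
R_total = 0.6337 K/W
Q = ΔT/R_total = 213/0.6337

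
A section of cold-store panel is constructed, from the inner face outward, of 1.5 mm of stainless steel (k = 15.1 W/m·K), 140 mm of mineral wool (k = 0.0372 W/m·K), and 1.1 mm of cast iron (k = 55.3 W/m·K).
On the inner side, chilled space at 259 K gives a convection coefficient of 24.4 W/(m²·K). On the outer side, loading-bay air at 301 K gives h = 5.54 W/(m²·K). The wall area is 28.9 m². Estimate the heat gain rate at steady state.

Q ≈ 305 W

Thermal resistances in series:
R_inner film = 1/(h_i·A) = 1/(24.4×28.9) = 0.001418 K/W
R_stainless steel = L/(kA) = 0.0015/(15.1×28.9) = 3.437×10^-6 K/W
R_mineral wool = L/(kA) = 0.14/(0.0372×28.9) = 0.1302 K/W
R_cast iron = L/(kA) = 0.0011/(55.3×28.9) = 6.883×10^-7 K/W
R_outer film = 1/(h_o·A) = 1/(5.54×28.9) = 0.006246 K/W
R_total = 0.1379 K/W
Q = ΔT / R_total = 42 / 0.1379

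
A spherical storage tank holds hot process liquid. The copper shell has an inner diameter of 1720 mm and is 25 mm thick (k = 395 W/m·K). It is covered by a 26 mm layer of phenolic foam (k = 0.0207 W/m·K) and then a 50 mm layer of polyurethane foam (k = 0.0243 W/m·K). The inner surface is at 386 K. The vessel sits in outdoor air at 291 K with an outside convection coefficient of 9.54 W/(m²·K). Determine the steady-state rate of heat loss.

Spherical conduction: R = (1/r_in − 1/r_out)/(4πk) per layer; series-sum.
R_copper shell = (1/0.86 − 1/0.885)/(4π×395) = 6.617×10^-6 K/W
R_phenolic foam = (1/0.885 − 1/0.911)/(4π×0.0207) = 0.124 K/W
R_polyurethane foam = (1/0.911 − 1/0.961)/(4π×0.0243) = 0.187 K/W
R_outer film = 1/(h·4πr_o²) = 1/(9.54×4π×0.961²) = 0.009032 K/W
R_total = 0.32 K/W
Q = ΔT/R_total = 95/0.32

Q ≈ 297 W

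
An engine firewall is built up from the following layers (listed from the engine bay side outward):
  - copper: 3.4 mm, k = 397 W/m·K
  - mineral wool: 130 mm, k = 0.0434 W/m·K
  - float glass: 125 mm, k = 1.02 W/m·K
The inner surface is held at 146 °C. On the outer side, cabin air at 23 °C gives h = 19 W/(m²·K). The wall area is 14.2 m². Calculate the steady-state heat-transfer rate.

Q ≈ 551 W

Thermal resistances in series:
R_copper = L/(kA) = 0.0034/(397×14.2) = 6.031×10^-7 K/W
R_mineral wool = L/(kA) = 0.13/(0.0434×14.2) = 0.2109 K/W
R_float glass = L/(kA) = 0.125/(1.02×14.2) = 0.00863 K/W
R_outer film = 1/(h_o·A) = 1/(19×14.2) = 0.003706 K/W
R_total = 0.2233 K/W
Q = ΔT / R_total = 123 / 0.2233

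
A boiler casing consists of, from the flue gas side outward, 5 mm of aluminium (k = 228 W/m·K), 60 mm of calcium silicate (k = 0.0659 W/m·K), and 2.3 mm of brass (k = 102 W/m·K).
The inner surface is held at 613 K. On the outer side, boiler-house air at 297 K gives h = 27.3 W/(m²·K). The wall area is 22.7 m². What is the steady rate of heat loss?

Q ≈ 7570 W

Model the wall as resistances in series:
R_aluminium = L/(kA) = 0.005/(228×22.7) = 9.661×10^-7 K/W
R_calcium silicate = L/(kA) = 0.06/(0.0659×22.7) = 0.04011 K/W
R_brass = L/(kA) = 0.0023/(102×22.7) = 9.933×10^-7 K/W
R_outer film = 1/(h_o·A) = 1/(27.3×22.7) = 0.001614 K/W
R_total = 0.04172 K/W
Q = ΔT / R_total = 316 / 0.04172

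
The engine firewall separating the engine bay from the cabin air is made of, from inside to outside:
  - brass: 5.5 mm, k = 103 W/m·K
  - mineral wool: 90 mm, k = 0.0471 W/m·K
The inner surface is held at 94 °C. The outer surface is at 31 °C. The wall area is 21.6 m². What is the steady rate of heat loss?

Q ≈ 712 W

Model the wall as resistances in series:
R_brass = L/(kA) = 0.0055/(103×21.6) = 2.472×10^-6 K/W
R_mineral wool = L/(kA) = 0.09/(0.0471×21.6) = 0.08846 K/W
R_total = 0.08847 K/W
Q = ΔT / R_total = 63 / 0.08847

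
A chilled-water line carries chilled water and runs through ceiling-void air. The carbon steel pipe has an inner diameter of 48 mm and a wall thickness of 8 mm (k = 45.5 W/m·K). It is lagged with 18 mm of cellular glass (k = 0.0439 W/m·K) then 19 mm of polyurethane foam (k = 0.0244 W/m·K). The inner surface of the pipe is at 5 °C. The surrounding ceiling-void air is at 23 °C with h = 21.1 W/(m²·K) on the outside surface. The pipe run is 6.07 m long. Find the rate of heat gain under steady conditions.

Radial resistances (cylindrical: R_cond = ln(r_o/r_i)/(2πkL), R_conv = 1/(h·2πrL)):
R_carbon steel pipe wall = ln(32/24)/(2π×45.5×6.07) = 1.658×10^-4 K/W
R_cellular glass = ln(50/32)/(2π×0.0439×6.07) = 0.2666 K/W
R_polyurethane foam = ln(69/50)/(2π×0.0244×6.07) = 0.3461 K/W
R_outer film = 1/(h_o·2πr_oL) = 1/(21.1×2π×0.069×6.07) = 0.01801 K/W
R_total = 0.6308 K/W
Q = ΔT/R_total = 18/0.6308

Q ≈ 28.5 W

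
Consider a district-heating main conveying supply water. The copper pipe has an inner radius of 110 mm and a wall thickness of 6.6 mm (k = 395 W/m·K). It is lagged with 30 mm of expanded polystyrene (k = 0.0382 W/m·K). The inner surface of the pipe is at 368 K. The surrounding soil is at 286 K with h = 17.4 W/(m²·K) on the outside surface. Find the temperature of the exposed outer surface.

T ≈ 291 K

Per-layer cylindrical resistances, series-summed:
R_copper pipe wall = ln(116.6/110)/(2π×395×1) = 2.348×10^-5 K/W
R_expanded polystyrene = ln(146.6/116.6)/(2π×0.0382×1) = 0.9539 K/W
R_outer film = 1/(h_o·2πr_oL) = 1/(17.4×2π×0.1466×1) = 0.06239 K/W
R_total = 1.016 K/W
Q = ΔT/R_total = 82/1.016
Q = 80.7 W/m
T_interface = T_inner − Q·ΣR(inner→interface) = 368 − 80.7×0.9539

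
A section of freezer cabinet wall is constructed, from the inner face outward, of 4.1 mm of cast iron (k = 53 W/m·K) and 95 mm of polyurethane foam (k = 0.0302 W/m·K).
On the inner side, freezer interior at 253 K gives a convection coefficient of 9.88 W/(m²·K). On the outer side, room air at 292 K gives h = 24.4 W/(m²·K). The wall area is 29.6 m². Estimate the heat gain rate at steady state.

Thermal resistances in series:
R_inner film = 1/(h_i·A) = 1/(9.88×29.6) = 0.003419 K/W
R_cast iron = L/(kA) = 0.0041/(53×29.6) = 2.613×10^-6 K/W
R_polyurethane foam = L/(kA) = 0.095/(0.0302×29.6) = 0.1063 K/W
R_outer film = 1/(h_o·A) = 1/(24.4×29.6) = 0.001385 K/W
R_total = 0.1111 K/W
Q = ΔT / R_total = 39 / 0.1111

Q ≈ 351 W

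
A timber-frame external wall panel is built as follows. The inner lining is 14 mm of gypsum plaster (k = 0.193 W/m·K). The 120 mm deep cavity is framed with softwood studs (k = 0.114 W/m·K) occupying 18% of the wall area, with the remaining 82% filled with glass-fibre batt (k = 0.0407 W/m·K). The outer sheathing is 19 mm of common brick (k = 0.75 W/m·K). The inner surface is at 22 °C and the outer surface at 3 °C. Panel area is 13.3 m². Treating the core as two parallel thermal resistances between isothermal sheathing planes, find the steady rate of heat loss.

Q ≈ 109 W

Sheathing layers in series; stud and cavity paths in parallel between them.
R_inner = 0.014/(0.193×13.3) = 0.005454 K/W
R_stud  = 0.12/(0.114×0.18×13.3) = 0.4397 K/W
R_cav   = 0.12/(0.0407×0.82×13.3) = 0.2703 K/W
1/R_core = 1/R_stud + 1/R_cav → R_core = 0.1674 K/W
R_outer = 0.019/(0.75×13.3) = 0.001905 K/W
R_total = 0.1748 K/W
Q = ΔT/R_total = 19/0.1748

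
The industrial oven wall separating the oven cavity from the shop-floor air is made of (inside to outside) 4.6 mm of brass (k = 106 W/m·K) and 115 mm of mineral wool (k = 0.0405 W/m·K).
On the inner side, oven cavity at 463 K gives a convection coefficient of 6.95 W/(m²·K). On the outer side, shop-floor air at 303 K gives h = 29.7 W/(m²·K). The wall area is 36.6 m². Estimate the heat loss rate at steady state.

Thermal resistances in series:
R_inner film = 1/(h_i·A) = 1/(6.95×36.6) = 0.003931 K/W
R_brass = L/(kA) = 0.0046/(106×36.6) = 1.186×10^-6 K/W
R_mineral wool = L/(kA) = 0.115/(0.0405×36.6) = 0.07758 K/W
R_outer film = 1/(h_o·A) = 1/(29.7×36.6) = 9.199×10^-4 K/W
R_total = 0.08243 K/W
Q = ΔT / R_total = 160 / 0.08243

Q ≈ 1940 W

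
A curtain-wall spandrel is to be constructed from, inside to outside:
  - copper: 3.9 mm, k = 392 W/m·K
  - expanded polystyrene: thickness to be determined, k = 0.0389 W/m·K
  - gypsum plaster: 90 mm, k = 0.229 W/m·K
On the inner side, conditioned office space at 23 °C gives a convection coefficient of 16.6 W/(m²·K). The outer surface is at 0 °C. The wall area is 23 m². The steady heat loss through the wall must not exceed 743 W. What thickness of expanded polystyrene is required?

Model the wall as resistances in series:
R_inner film = 1/(h_i·A) = 1/(16.6×23) = 0.002619 K/W
R_copper = L/(kA) = 0.0039/(392×23) = 4.326×10^-7 K/W
R_gypsum plaster = L/(kA) = 0.09/(0.229×23) = 0.01709 K/W
Sum of the known resistances R_other = 0.01971 K/W
Required total resistance R_tot = ΔT/Q_allow = 23/743 = 0.03096 K/W
R_expanded polystyrene = R_tot − R_other = 0.01125 K/W
L = R·k·A = 0.01125×0.0389×23

L ≈ 10.1 mm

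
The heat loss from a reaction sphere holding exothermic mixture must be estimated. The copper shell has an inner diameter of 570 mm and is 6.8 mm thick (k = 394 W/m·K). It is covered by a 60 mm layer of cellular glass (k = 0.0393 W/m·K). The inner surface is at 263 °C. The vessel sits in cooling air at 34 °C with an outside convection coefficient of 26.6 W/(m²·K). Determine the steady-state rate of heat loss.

Spherical conduction: R = (1/r_in − 1/r_out)/(4πk) per layer; series-sum.
R_copper shell = (1/0.285 − 1/0.2918)/(4π×394) = 1.651×10^-5 K/W
R_cellular glass = (1/0.2918 − 1/0.3518)/(4π×0.0393) = 1.183 K/W
R_outer film = 1/(h·4πr_o²) = 1/(26.6×4π×0.3518²) = 0.02417 K/W
R_total = 1.208 K/W
Q = ΔT/R_total = 229/1.208

Q ≈ 190 W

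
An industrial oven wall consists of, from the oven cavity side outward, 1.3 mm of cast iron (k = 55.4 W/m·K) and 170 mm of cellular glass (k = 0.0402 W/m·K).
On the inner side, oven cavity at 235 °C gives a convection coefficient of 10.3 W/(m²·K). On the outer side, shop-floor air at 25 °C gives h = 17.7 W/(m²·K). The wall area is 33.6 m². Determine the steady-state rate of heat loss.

Treating each layer as a thermal resistance in series:
R_inner film = 1/(h_i·A) = 1/(10.3×33.6) = 0.00289 K/W
R_cast iron = L/(kA) = 0.0013/(55.4×33.6) = 6.984×10^-7 K/W
R_cellular glass = L/(kA) = 0.17/(0.0402×33.6) = 0.1259 K/W
R_outer film = 1/(h_o·A) = 1/(17.7×33.6) = 0.001681 K/W
R_total = 0.1304 K/W
Q = ΔT / R_total = 210 / 0.1304

Q ≈ 1610 W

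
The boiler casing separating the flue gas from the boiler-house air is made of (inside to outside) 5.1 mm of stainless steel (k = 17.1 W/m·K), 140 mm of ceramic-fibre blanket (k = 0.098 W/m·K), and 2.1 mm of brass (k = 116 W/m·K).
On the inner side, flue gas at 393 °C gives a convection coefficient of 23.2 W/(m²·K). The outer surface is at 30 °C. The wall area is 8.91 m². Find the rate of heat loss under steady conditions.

Q ≈ 2200 W

Model the wall as resistances in series:
R_inner film = 1/(h_i·A) = 1/(23.2×8.91) = 0.004838 K/W
R_stainless steel = L/(kA) = 0.0051/(17.1×8.91) = 3.347×10^-5 K/W
R_ceramic-fibre blanket = L/(kA) = 0.14/(0.098×8.91) = 0.1603 K/W
R_brass = L/(kA) = 0.0021/(116×8.91) = 2.032×10^-6 K/W
R_total = 0.1652 K/W
Q = ΔT / R_total = 363 / 0.1652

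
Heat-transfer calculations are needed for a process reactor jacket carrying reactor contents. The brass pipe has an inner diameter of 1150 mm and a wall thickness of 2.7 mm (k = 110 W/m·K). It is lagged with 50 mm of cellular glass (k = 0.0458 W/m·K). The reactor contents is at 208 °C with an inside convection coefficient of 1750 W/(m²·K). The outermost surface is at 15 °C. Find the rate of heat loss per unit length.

q′ ≈ 669 W/m

For a radial system each layer contributes R = ln(r_out/r_in)/(2πkL); films add R = 1/(hA).
R_inner film = 1/(h_i·2πr₁L) = 1/(1750×2π×0.575×1) = 1.582×10^-4 K/W
R_brass pipe wall = ln(577.7/575)/(2π×110×1) = 6.778×10^-6 K/W
R_cellular glass = ln(627.7/577.7)/(2π×0.0458×1) = 0.2885 K/W
R_total = 0.2886 K/W
Q = ΔT/R_total = 193/0.2886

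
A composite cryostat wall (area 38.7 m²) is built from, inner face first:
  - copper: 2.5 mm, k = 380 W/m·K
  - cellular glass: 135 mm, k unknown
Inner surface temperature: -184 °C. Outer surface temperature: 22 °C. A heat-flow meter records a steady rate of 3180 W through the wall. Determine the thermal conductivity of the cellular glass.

Model the wall as resistances in series:
R_copper = L/(kA) = 0.0025/(380×38.7) = 1.7×10^-7 K/W
Sum of known resistances R_other = 1.7×10^-7 K/W
Total R = ΔT/Q = 206/3180 = 0.06478 K/W
R_cellular glass = R_total − R_other = 0.06478 K/W
k = L/(R·A) = 0.135/(0.06478×38.7)

k ≈ 0.0538 W/(m·K)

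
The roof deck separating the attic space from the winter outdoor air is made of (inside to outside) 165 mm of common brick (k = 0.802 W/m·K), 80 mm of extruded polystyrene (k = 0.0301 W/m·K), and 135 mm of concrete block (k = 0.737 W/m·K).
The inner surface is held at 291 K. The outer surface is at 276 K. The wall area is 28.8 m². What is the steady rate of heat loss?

Q ≈ 142 W

Thermal resistances in series:
R_common brick = L/(kA) = 0.165/(0.802×28.8) = 0.007144 K/W
R_extruded polystyrene = L/(kA) = 0.08/(0.0301×28.8) = 0.09228 K/W
R_concrete block = L/(kA) = 0.135/(0.737×28.8) = 0.00636 K/W
R_total = 0.1058 K/W
Q = ΔT / R_total = 15 / 0.1058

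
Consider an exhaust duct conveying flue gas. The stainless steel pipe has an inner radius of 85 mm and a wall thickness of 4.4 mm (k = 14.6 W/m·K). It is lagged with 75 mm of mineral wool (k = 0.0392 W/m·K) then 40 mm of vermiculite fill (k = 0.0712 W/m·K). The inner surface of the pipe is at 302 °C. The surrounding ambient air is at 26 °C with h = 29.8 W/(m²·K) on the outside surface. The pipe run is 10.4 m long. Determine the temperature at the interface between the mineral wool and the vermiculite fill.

T ≈ 73.4 °C

Radial resistances (cylindrical: R_cond = ln(r_o/r_i)/(2πkL), R_conv = 1/(h·2πrL)):
R_stainless steel pipe wall = ln(89.4/85)/(2π×14.6×10.4) = 5.29×10^-5 K/W
R_mineral wool = ln(164.4/89.4)/(2π×0.0392×10.4) = 0.2378 K/W
R_vermiculite fill = ln(204.4/164.4)/(2π×0.0712×10.4) = 0.04681 K/W
R_outer film = 1/(h_o·2πr_oL) = 1/(29.8×2π×0.2044×10.4) = 0.002512 K/W
R_total = 0.2872 K/W
Q = ΔT/R_total = 276/0.2872
Q = 961 W
T_interface = T_inner − Q·ΣR(inner→interface) = 302 − 961×0.2379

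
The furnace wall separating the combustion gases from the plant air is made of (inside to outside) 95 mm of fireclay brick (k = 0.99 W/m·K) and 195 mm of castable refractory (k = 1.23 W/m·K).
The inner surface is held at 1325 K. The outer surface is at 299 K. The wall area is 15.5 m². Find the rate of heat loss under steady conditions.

Model the wall as resistances in series:
R_fireclay brick = L/(kA) = 0.095/(0.99×15.5) = 0.006191 K/W
R_castable refractory = L/(kA) = 0.195/(1.23×15.5) = 0.01023 K/W
R_total = 0.01642 K/W
Q = ΔT / R_total = 1026 / 0.01642

Q ≈ 62500 W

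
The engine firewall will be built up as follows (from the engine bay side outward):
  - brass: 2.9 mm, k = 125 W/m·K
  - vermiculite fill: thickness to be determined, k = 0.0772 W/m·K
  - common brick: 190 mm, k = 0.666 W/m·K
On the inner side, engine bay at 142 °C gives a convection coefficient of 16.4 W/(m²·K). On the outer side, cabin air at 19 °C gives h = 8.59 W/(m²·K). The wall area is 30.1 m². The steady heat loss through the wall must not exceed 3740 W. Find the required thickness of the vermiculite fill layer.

L ≈ 40.7 mm

Thermal resistances in series:
R_inner film = 1/(h_i·A) = 1/(16.4×30.1) = 0.002026 K/W
R_brass = L/(kA) = 0.0029/(125×30.1) = 7.708×10^-7 K/W
R_common brick = L/(kA) = 0.19/(0.666×30.1) = 0.009478 K/W
R_outer film = 1/(h_o·A) = 1/(8.59×30.1) = 0.003868 K/W
Sum of the known resistances R_other = 0.01537 K/W
Required total resistance R_tot = ΔT/Q_allow = 123/3740 = 0.03289 K/W
R_vermiculite fill = R_tot − R_other = 0.01752 K/W
L = R·k·A = 0.01752×0.0772×30.1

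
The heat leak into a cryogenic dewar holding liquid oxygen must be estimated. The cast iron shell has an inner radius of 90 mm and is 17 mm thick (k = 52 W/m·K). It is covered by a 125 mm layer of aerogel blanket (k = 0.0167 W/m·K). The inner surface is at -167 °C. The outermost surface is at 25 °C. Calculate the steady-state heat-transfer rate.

Q ≈ 8 W

Each spherical layer contributes R = (1/r_i − 1/r_o)/(4πk):
R_cast iron shell = (1/0.09 − 1/0.107)/(4π×52) = 0.002702 K/W
R_aerogel blanket = (1/0.107 − 1/0.232)/(4π×0.0167) = 23.99 K/W
R_total = 24 K/W
Q = ΔT/R_total = 192/24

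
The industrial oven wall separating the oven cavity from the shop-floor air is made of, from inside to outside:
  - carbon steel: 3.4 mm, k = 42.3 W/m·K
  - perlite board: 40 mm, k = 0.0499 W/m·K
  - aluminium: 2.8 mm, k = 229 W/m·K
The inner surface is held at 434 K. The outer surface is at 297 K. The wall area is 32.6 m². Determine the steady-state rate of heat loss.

Q ≈ 5570 W

Model the wall as resistances in series:
R_carbon steel = L/(kA) = 0.0034/(42.3×32.6) = 2.466×10^-6 K/W
R_perlite board = L/(kA) = 0.04/(0.0499×32.6) = 0.02459 K/W
R_aluminium = L/(kA) = 0.0028/(229×32.6) = 3.751×10^-7 K/W
R_total = 0.02459 K/W
Q = ΔT / R_total = 137 / 0.02459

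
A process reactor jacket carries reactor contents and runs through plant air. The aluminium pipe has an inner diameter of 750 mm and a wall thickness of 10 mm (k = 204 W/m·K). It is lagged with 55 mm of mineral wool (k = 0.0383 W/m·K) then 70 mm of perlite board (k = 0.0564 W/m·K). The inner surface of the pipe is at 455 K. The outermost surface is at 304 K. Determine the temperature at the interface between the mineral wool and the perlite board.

Treating each annulus and film as a series resistance:
R_aluminium pipe wall = ln(385/375)/(2π×204×1) = 2.053×10^-5 K/W
R_mineral wool = ln(440/385)/(2π×0.0383×1) = 0.5549 K/W
R_perlite board = ln(510/440)/(2π×0.0564×1) = 0.4166 K/W
R_total = 0.9715 K/W
Q = ΔT/R_total = 151/0.9715
Q = 155 W/m
T_interface = T_inner − Q·ΣR(inner→interface) = 455 − 155×0.5549

T ≈ 369 K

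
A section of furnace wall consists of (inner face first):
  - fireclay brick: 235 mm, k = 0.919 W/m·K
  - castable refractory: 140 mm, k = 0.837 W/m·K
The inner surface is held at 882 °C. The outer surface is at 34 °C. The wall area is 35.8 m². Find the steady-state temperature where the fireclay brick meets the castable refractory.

T ≈ 369 °C

Using the resistance-network approach (series):
R_fireclay brick = L/(kA) = 0.235/(0.919×35.8) = 0.007143 K/W
R_castable refractory = L/(kA) = 0.14/(0.837×35.8) = 0.004672 K/W
R_total = 0.01181 K/W;  Q = ΔT/R_total = 848/0.01181 = 71770 W
T_interface = T_inner − Q·ΣR(inner→interface) = 882 − 71800×0.007143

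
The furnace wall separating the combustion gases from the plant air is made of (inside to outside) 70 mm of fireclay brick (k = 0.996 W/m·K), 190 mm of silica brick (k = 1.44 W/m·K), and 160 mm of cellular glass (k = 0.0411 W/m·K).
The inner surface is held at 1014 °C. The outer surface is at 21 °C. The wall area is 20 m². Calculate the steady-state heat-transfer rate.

Thermal resistances in series:
R_fireclay brick = L/(kA) = 0.07/(0.996×20) = 0.003514 K/W
R_silica brick = L/(kA) = 0.19/(1.44×20) = 0.006597 K/W
R_cellular glass = L/(kA) = 0.16/(0.0411×20) = 0.1946 K/W
R_total = 0.2048 K/W
Q = ΔT / R_total = 993 / 0.2048

Q ≈ 4850 W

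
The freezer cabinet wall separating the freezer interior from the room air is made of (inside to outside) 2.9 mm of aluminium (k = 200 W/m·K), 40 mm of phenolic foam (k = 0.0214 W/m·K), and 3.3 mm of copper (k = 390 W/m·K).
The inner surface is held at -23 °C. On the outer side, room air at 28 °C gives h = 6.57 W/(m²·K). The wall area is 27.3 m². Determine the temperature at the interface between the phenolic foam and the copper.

T ≈ 24.2 °C

Treating each layer as a thermal resistance in series:
R_aluminium = L/(kA) = 0.0029/(200×27.3) = 5.311×10^-7 K/W
R_phenolic foam = L/(kA) = 0.04/(0.0214×27.3) = 0.06847 K/W
R_copper = L/(kA) = 0.0033/(390×27.3) = 3.099×10^-7 K/W
R_outer film = 1/(h_o·A) = 1/(6.57×27.3) = 0.005575 K/W
R_total = 0.07404 K/W;  Q = ΔT/R_total = 51/0.07404 = 688.8 W
T_interface = T_inner + Q·ΣR(inner→interface) = -23 + 689×0.06847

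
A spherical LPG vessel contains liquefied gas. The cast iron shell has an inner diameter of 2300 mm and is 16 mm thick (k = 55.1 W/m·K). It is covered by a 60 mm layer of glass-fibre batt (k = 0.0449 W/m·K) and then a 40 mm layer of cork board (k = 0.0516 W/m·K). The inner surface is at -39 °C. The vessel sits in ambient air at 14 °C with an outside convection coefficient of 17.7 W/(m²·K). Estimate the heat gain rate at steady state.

Q ≈ 453 W

Radial (spherical) resistances in series:
R_cast iron shell = (1/1.15 − 1/1.166)/(4π×55.1) = 1.723×10^-5 K/W
R_glass-fibre batt = (1/1.166 − 1/1.226)/(4π×0.0449) = 0.07439 K/W
R_cork board = (1/1.226 − 1/1.266)/(4π×0.0516) = 0.03974 K/W
R_outer film = 1/(h·4πr_o²) = 1/(17.7×4π×1.266²) = 0.002805 K/W
R_total = 0.117 K/W
Q = ΔT/R_total = 53/0.117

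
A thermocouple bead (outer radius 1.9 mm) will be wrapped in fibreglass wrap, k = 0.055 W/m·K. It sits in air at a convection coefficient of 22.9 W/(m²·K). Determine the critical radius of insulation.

For a sphere r_cr = 2k/h = 2×0.055/22.9
r_cr = 4.8 mm; since the bare radius (1.9 mm) is below r_cr, adding a thin layer of insulation will *increase* heat loss.

r_cr ≈ 4.8 mm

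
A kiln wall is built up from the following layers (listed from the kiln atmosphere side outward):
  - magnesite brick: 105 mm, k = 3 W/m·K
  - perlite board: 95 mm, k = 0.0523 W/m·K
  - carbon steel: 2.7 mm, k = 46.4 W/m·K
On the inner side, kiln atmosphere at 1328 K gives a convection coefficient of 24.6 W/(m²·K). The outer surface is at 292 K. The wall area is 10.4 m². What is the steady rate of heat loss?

Model the wall as resistances in series:
R_inner film = 1/(h_i·A) = 1/(24.6×10.4) = 0.003909 K/W
R_magnesite brick = L/(kA) = 0.105/(3×10.4) = 0.003365 K/W
R_perlite board = L/(kA) = 0.095/(0.0523×10.4) = 0.1747 K/W
R_carbon steel = L/(kA) = 0.0027/(46.4×10.4) = 5.595×10^-6 K/W
R_total = 0.1819 K/W
Q = ΔT / R_total = 1036 / 0.1819

Q ≈ 5690 W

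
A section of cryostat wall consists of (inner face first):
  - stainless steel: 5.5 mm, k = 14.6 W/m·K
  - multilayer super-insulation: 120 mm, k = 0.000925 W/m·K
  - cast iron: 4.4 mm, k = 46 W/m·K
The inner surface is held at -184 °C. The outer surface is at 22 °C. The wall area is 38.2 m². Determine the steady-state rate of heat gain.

Q ≈ 60.7 W

Series thermal resistances:
R_stainless steel = L/(kA) = 0.0055/(14.6×38.2) = 9.862×10^-6 K/W
R_multilayer super-insulation = L/(kA) = 0.12/(0.000925×38.2) = 3.396 K/W
R_cast iron = L/(kA) = 0.0044/(46×38.2) = 2.504×10^-6 K/W
R_total = 3.396 K/W
Q = ΔT / R_total = 206 / 3.396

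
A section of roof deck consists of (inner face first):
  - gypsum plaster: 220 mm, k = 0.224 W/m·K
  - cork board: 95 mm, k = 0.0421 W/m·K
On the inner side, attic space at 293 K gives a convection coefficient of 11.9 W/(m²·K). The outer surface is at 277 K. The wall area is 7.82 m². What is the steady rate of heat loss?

Q ≈ 37.7 W

Series thermal resistances:
R_inner film = 1/(h_i·A) = 1/(11.9×7.82) = 0.01075 K/W
R_gypsum plaster = L/(kA) = 0.22/(0.224×7.82) = 0.1256 K/W
R_cork board = L/(kA) = 0.095/(0.0421×7.82) = 0.2886 K/W
R_total = 0.4249 K/W
Q = ΔT / R_total = 16 / 0.4249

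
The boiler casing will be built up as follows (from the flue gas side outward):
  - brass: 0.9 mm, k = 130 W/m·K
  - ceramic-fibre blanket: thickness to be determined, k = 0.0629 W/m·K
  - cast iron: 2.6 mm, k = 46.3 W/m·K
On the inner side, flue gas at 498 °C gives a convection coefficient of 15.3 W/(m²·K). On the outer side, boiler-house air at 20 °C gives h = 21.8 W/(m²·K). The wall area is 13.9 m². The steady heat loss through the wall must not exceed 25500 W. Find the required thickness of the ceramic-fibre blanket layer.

Model the wall as resistances in series:
R_inner film = 1/(h_i·A) = 1/(15.3×13.9) = 0.004702 K/W
R_brass = L/(kA) = 0.0009/(130×13.9) = 4.981×10^-7 K/W
R_cast iron = L/(kA) = 0.0026/(46.3×13.9) = 4.04×10^-6 K/W
R_outer film = 1/(h_o·A) = 1/(21.8×13.9) = 0.0033 K/W
Sum of the known resistances R_other = 0.008007 K/W
Required total resistance R_tot = ΔT/Q_allow = 478/25500 = 0.01875 K/W
R_ceramic-fibre blanket = R_tot − R_other = 0.01074 K/W
L = R·k·A = 0.01074×0.0629×13.9

L ≈ 9.39 mm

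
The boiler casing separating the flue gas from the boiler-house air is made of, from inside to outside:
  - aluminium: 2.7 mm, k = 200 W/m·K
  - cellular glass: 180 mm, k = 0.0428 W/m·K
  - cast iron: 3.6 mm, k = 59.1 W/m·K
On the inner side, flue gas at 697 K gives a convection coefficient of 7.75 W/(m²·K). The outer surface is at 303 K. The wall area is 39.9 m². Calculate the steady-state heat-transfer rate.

Q ≈ 3630 W

Model the wall as resistances in series:
R_inner film = 1/(h_i·A) = 1/(7.75×39.9) = 0.003234 K/W
R_aluminium = L/(kA) = 0.0027/(200×39.9) = 3.383×10^-7 K/W
R_cellular glass = L/(kA) = 0.18/(0.0428×39.9) = 0.1054 K/W
R_cast iron = L/(kA) = 0.0036/(59.1×39.9) = 1.527×10^-6 K/W
R_total = 0.1086 K/W
Q = ΔT / R_total = 394 / 0.1086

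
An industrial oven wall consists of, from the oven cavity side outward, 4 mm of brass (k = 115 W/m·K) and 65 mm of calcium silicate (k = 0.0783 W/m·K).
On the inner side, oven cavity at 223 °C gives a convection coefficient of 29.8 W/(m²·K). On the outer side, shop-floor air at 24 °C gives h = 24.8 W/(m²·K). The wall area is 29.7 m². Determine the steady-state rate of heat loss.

Q ≈ 6540 W

Model the wall as resistances in series:
R_inner film = 1/(h_i·A) = 1/(29.8×29.7) = 0.00113 K/W
R_brass = L/(kA) = 0.004/(115×29.7) = 1.171×10^-6 K/W
R_calcium silicate = L/(kA) = 0.065/(0.0783×29.7) = 0.02795 K/W
R_outer film = 1/(h_o·A) = 1/(24.8×29.7) = 0.001358 K/W
R_total = 0.03044 K/W
Q = ΔT / R_total = 199 / 0.03044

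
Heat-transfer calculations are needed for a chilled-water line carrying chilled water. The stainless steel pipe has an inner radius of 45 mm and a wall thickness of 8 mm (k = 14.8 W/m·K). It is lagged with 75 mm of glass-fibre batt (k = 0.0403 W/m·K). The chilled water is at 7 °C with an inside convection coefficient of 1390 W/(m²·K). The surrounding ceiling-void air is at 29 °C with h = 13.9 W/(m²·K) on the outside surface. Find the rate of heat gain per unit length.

Cylindrical conduction, so R = ln(r₂/r₁)/(2πkL) per layer, in series:
R_inner film = 1/(h_i·2πr₁L) = 1/(1390×2π×0.045×1) = 0.002544 K/W
R_stainless steel pipe wall = ln(53/45)/(2π×14.8×1) = 0.00176 K/W
R_glass-fibre batt = ln(128/53)/(2π×0.0403×1) = 3.482 K/W
R_outer film = 1/(h_o·2πr_oL) = 1/(13.9×2π×0.128×1) = 0.08945 K/W
R_total = 3.576 K/W
Q = ΔT/R_total = 22/3.576

q′ ≈ 6.15 W/m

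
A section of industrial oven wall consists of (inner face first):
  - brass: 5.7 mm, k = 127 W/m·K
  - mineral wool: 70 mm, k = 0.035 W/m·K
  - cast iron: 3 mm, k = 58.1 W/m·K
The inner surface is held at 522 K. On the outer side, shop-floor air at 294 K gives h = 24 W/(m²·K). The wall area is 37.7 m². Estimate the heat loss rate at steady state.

Thermal resistances in series:
R_brass = L/(kA) = 0.0057/(127×37.7) = 1.191×10^-6 K/W
R_mineral wool = L/(kA) = 0.07/(0.035×37.7) = 0.05305 K/W
R_cast iron = L/(kA) = 0.003/(58.1×37.7) = 1.37×10^-6 K/W
R_outer film = 1/(h_o·A) = 1/(24×37.7) = 0.001105 K/W
R_total = 0.05416 K/W
Q = ΔT / R_total = 228 / 0.05416

Q ≈ 4210 W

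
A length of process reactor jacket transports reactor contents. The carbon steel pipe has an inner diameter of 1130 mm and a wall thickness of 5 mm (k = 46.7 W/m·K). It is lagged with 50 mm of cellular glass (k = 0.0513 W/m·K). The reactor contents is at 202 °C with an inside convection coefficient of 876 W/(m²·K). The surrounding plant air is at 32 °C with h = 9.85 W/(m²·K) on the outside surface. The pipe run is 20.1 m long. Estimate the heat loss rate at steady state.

Radial resistances (cylindrical: R_cond = ln(r_o/r_i)/(2πkL), R_conv = 1/(h·2πrL)):
R_inner film = 1/(h_i·2πr₁L) = 1/(876×2π×0.565×20.1) = 1.6×10^-5 K/W
R_carbon steel pipe wall = ln(570/565)/(2π×46.7×20.1) = 1.494×10^-6 K/W
R_cellular glass = ln(620/570)/(2π×0.0513×20.1) = 0.01298 K/W
R_outer film = 1/(h_o·2πr_oL) = 1/(9.85×2π×0.62×20.1) = 0.001297 K/W
R_total = 0.01429 K/W
Q = ΔT/R_total = 170/0.01429

Q ≈ 11900 W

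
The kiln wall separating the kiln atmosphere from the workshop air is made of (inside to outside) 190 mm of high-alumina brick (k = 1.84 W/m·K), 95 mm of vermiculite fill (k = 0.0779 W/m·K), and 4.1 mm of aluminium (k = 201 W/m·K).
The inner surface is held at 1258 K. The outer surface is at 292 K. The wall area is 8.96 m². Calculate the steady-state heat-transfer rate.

Thermal resistances in series:
R_high-alumina brick = L/(kA) = 0.19/(1.84×8.96) = 0.01152 K/W
R_vermiculite fill = L/(kA) = 0.095/(0.0779×8.96) = 0.1361 K/W
R_aluminium = L/(kA) = 0.0041/(201×8.96) = 2.277×10^-6 K/W
R_total = 0.1476 K/W
Q = ΔT / R_total = 966 / 0.1476

Q ≈ 6540 W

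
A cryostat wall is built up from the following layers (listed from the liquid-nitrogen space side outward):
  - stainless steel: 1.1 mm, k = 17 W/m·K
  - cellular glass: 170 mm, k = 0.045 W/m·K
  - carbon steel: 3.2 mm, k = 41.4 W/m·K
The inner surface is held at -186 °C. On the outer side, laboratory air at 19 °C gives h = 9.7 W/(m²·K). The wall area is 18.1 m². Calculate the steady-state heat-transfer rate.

Using the resistance-network approach (series):
R_stainless steel = L/(kA) = 0.0011/(17×18.1) = 3.575×10^-6 K/W
R_cellular glass = L/(kA) = 0.17/(0.045×18.1) = 0.2087 K/W
R_carbon steel = L/(kA) = 0.0032/(41.4×18.1) = 4.27×10^-6 K/W
R_outer film = 1/(h_o·A) = 1/(9.7×18.1) = 0.005696 K/W
R_total = 0.2144 K/W
Q = ΔT / R_total = 205 / 0.2144

Q ≈ 956 W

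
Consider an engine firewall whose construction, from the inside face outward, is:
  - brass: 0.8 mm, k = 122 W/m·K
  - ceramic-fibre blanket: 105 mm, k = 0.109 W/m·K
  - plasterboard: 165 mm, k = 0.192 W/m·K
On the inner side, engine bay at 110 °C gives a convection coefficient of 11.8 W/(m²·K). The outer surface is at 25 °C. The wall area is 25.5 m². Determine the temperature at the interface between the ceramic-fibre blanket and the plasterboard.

Model the wall as resistances in series:
R_inner film = 1/(h_i·A) = 1/(11.8×25.5) = 0.003323 K/W
R_brass = L/(kA) = 0.0008/(122×25.5) = 2.572×10^-7 K/W
R_ceramic-fibre blanket = L/(kA) = 0.105/(0.109×25.5) = 0.03778 K/W
R_plasterboard = L/(kA) = 0.165/(0.192×25.5) = 0.0337 K/W
R_total = 0.0748 K/W;  Q = ΔT/R_total = 85/0.0748 = 1136 W
T_interface = T_inner − Q·ΣR(inner→interface) = 110 − 1140×0.0411

T ≈ 63.3 °C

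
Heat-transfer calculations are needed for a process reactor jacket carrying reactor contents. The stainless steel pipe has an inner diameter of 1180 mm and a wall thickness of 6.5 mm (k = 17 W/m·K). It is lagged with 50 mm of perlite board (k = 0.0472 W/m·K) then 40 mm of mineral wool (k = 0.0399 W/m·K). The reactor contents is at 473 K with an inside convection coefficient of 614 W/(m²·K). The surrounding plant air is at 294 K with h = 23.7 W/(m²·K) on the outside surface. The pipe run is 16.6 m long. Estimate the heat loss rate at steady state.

Per-layer cylindrical resistances, series-summed:
R_inner film = 1/(h_i·2πr₁L) = 1/(614×2π×0.59×16.6) = 2.647×10^-5 K/W
R_stainless steel pipe wall = ln(596.5/590)/(2π×17×16.6) = 6.179×10^-6 K/W
R_perlite board = ln(646.5/596.5)/(2π×0.0472×16.6) = 0.01635 K/W
R_mineral wool = ln(686.5/646.5)/(2π×0.0399×16.6) = 0.01443 K/W
R_outer film = 1/(h_o·2πr_oL) = 1/(23.7×2π×0.6865×16.6) = 5.893×10^-4 K/W
R_total = 0.0314 K/W
Q = ΔT/R_total = 179/0.0314

Q ≈ 5700 W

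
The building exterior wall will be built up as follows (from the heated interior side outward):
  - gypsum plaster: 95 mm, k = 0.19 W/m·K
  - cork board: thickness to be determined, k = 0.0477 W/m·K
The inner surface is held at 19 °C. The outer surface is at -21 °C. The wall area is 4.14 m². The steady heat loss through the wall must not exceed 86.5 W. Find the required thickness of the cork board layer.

Using the resistance-network approach (series):
R_gypsum plaster = L/(kA) = 0.095/(0.19×4.14) = 0.1208 K/W
Sum of the known resistances R_other = 0.1208 K/W
Required total resistance R_tot = ΔT/Q_allow = 40/86.5 = 0.4624 K/W
R_cork board = R_tot − R_other = 0.3417 K/W
L = R·k·A = 0.3417×0.0477×4.14

L ≈ 67.5 mm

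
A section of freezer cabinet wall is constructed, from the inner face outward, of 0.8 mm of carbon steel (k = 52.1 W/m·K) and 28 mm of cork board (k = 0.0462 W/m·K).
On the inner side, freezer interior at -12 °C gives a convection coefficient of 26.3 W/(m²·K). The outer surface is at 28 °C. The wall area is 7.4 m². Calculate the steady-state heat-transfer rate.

Q ≈ 460 W

Model the wall as resistances in series:
R_inner film = 1/(h_i·A) = 1/(26.3×7.4) = 0.005138 K/W
R_carbon steel = L/(kA) = 0.0008/(52.1×7.4) = 2.075×10^-6 K/W
R_cork board = L/(kA) = 0.028/(0.0462×7.4) = 0.0819 K/W
R_total = 0.08704 K/W
Q = ΔT / R_total = 40 / 0.08704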